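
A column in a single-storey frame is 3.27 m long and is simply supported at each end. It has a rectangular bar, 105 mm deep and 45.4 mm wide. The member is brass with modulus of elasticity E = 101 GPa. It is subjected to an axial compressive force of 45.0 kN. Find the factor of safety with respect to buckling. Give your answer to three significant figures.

Buckling occurs about the weak axis: I_min = h·b³/12 with b = 45.4 mm (the shorter side).
I_min = 105×45.4³/12 = 8.188×10^5 mm⁴
I = 8.188×10^5 mm⁴ = 8.188×10^-7 m⁴
Effective length L_e = K·L = 1 × 3.27 = 3.270 m
P_cr = π²EI / L_e² = π² × 101×10⁹ × 8.188×10^-7 / 3.270² = 7.633×10^4 N
Factor of safety n = P_cr / P = 76.331 / 45.0 = 1.70

n ≈ 1.70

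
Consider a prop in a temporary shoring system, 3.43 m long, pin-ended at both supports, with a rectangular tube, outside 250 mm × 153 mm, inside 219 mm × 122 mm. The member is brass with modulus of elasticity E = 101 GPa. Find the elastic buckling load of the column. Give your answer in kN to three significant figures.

Weak-axis I_min = (h_o·b_o³ − h_i·b_i³)/12 with b_o = 153, b_i = 122.0 mm (shorter outer/inner sides).
I_min = (250×153³ − 219.0×122.0³)/12 = 4.148×10^7 mm⁴
I = 4.148×10^7 mm⁴ = 4.148×10^-5 m⁴
Effective length L_e = K·L = 1 × 3.43 = 3.430 m
P_cr = π²EI / L_e² = π² × 101×10⁹ × 4.148×10^-5 / 3.430² = 3.514×10^6 N

P_cr ≈ 3510 kN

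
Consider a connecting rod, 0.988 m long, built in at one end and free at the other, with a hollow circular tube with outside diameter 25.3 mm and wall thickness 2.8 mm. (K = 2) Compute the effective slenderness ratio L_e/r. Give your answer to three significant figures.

λ ≈ 246

Inner diameter d_i = 25.3 − 2×2.8 = 19.70 mm
I = π(d_o⁴ − d_i⁴)/64 = π(25.3⁴ − 19.70⁴)/64 = 1.272×10^4 mm⁴
A = 197.9 mm²;  r_min = √(I/A) = √(1.272×10^4/197.9) = 8.016 mm
L_e = K·L = 2 × 0.988 m = 1.976 m = 1976.0 mm
λ = L_e / r_min = 1976.0 / 8.016 = 246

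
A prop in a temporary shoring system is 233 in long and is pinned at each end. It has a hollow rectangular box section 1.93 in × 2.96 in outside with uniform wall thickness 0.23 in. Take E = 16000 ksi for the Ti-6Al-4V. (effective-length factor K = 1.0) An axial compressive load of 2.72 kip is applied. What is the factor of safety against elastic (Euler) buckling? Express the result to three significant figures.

Inner dimensions: h_i = 2.96 − 2×0.23 = 2.500 in, b_i = 1.93 − 2×0.23 = 1.470 in
Weak-axis I_min = (h_o·b_o³ − h_i·b_i³)/12 with b_o = 1.93, b_i = 1.470 in (shorter outer/inner sides).
I_min = (2.96×1.93³ − 2.500×1.470³)/12 = 1.112 in⁴
Effective length L_e = K·L = 1 × 233 = 233.0 in
P_cr = π²EI / L_e² = π² × 16000×10³ × 1.112 / 233.0² = 3.233×10^3 lb
Factor of safety n = P_cr / P = 3.2332 / 2.72 = 1.19

n ≈ 1.19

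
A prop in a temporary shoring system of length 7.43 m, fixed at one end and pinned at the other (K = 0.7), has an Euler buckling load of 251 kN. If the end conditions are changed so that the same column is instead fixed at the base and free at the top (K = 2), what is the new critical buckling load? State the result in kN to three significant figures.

P_cr ∝ 1/K², so P_cr,new = P_cr,old × (K_old/K_new)² = 251 × (0.7/2)²
= 251 × 0.1225 = 30.7 kN

P_cr ≈ 30.7 kN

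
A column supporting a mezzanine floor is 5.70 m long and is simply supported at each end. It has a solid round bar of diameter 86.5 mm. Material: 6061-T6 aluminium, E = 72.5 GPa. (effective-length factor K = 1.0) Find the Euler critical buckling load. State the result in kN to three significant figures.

I = πd⁴/64 = π×86.5⁴/64 = 2.748×10^6 mm⁴
I = 2.748×10^6 mm⁴ = 2.748×10^-6 m⁴
Effective length L_e = K·L = 1 × 5.70 = 5.700 m
P_cr = π²EI / L_e² = π² × 72.5×10⁹ × 2.748×10^-6 / 5.700² = 6.052×10^4 N

P_cr ≈ 60.5 kN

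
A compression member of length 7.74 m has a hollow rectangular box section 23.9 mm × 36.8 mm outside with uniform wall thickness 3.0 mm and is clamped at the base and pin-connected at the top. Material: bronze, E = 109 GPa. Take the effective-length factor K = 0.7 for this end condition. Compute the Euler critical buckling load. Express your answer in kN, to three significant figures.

Inner dimensions: h_i = 36.8 − 2×3.0 = 30.80 mm, b_i = 23.9 − 2×3.0 = 17.90 mm
Weak-axis I_min = (h_o·b_o³ − h_i·b_i³)/12 with b_o = 23.9, b_i = 17.90 mm (shorter outer/inner sides).
I_min = (36.8×23.9³ − 30.80×17.90³)/12 = 2.715×10^4 mm⁴
I = 2.715×10^4 mm⁴ = 2.715×10^-8 m⁴
Effective length L_e = K·L = 0.7 × 7.74 = 5.418 m
P_cr = π²EI / L_e² = π² × 109×10⁹ × 2.715×10^-8 / 5.418² = 994.8 N

P_cr ≈ 0.995 kN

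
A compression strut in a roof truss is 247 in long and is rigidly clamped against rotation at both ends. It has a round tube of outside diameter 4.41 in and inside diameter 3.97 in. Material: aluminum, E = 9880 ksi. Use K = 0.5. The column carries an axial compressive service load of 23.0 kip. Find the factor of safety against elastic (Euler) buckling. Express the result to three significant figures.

n ≈ 1.77

d_o = 4.41 in, d_i = 3.97 in
I = π(d_o⁴ − d_i⁴)/64 = π(4.41⁴ − 3.970⁴)/64 = 6.373 in⁴
Effective length L_e = K·L = 0.5 × 247 = 123.5 in
P_cr = π²EI / L_e² = π² × 9880×10³ × 6.373 / 123.5² = 4.074×10^4 lb
Factor of safety n = P_cr / P = 40.742 / 23.0 = 1.77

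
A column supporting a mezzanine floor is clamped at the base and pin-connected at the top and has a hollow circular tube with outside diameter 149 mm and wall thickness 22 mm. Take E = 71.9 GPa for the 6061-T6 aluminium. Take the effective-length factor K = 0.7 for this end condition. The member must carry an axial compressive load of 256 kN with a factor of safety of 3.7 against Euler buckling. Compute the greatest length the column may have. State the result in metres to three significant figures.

Inner diameter d_i = 149 − 2×22 = 105.0 mm
I = π(d_o⁴ − d_i⁴)/64 = π(149⁴ − 105.0⁴)/64 = 1.823×10^7 mm⁴
I = 1.823×10^-5 m⁴
Required critical load P_cr = n·P = 3.7 × 256 = 947.2 kN = 9.472×10^5 N
From P_cr = π²EI/(K·L)²:  L = (1/K)·√(π²EI/P_cr) = (1/0.7)·√(π²×7.19×10^10×1.823×10^-5/9.472×10^5)
L = 5.28 m

L_max ≈ 5.28 m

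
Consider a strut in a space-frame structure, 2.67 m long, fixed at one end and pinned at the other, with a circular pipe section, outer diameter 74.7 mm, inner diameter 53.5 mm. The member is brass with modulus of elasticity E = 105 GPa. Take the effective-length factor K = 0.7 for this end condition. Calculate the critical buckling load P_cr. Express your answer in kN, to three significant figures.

d_o = 74.7 mm, d_i = 53.5 mm
I = π(d_o⁴ − d_i⁴)/64 = π(74.7⁴ − 53.50⁴)/64 = 1.126×10^6 mm⁴
I = 1.126×10^6 mm⁴ = 1.126×10^-6 m⁴
Effective length L_e = K·L = 0.7 × 2.67 = 1.869 m
P_cr = π²EI / L_e² = π² × 105×10⁹ × 1.126×10^-6 / 1.869² = 3.341×10^5 N

P_cr ≈ 334 kN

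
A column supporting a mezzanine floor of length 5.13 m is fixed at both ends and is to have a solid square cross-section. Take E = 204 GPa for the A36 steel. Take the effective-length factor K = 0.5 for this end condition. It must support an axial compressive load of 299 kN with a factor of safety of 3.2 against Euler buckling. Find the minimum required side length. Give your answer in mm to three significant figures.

a ≈ 78.3 mm

Required P_cr = n·P = 3.2 × 299 = 956.8 kN
L_e = K·L = 0.5 × 5.13 = 2.565 m
Required I = P_cr·L_e²/(π²E) = 9.568×10^5 × 2.565² / (π² × 2.04×10^11) = 3.127×10^-6 m⁴
I_req = 3.127×10^6 mm⁴
Solid square: I = a⁴/12  ⇒  a = (12I)^(1/4) = (12×3.127×10^6)^(1/4) = 78.3 mm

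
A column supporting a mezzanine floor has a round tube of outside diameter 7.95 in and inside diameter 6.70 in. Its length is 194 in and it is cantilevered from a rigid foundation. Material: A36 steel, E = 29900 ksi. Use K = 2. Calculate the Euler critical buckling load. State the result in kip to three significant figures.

d_o = 7.95 in, d_i = 6.70 in
I = π(d_o⁴ − d_i⁴)/64 = π(7.95⁴ − 6.700⁴)/64 = 97.17 in⁴
Effective length L_e = K·L = 2 × 194 = 388.0 in
P_cr = π²EI / L_e² = π² × 29900×10³ × 97.17 / 388.0² = 1.905×10^5 lb

P_cr ≈ 190 kip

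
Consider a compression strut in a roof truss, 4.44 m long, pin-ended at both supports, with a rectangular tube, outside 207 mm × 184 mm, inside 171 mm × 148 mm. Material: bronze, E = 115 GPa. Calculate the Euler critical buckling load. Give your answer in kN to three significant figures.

P_cr ≈ 3530 kN

Weak-axis I_min = (h_o·b_o³ − h_i·b_i³)/12 with b_o = 184, b_i = 148.0 mm (shorter outer/inner sides).
I_min = (207×184³ − 171.0×148.0³)/12 = 6.126×10^7 mm⁴
I = 6.126×10^7 mm⁴ = 6.126×10^-5 m⁴
Effective length L_e = K·L = 1 × 4.44 = 4.440 m
P_cr = π²EI / L_e² = π² × 115×10⁹ × 6.126×10^-5 / 4.440² = 3.527×10^6 N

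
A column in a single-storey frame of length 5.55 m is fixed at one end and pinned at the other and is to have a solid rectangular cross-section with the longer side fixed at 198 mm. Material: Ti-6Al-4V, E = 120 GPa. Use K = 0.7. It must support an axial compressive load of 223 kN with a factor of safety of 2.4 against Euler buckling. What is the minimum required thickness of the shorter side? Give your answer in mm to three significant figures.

b ≈ 74.5 mm

Required P_cr = n·P = 2.4 × 223 = 535.2 kN
L_e = K·L = 0.7 × 5.55 = 3.885 m
Required I = P_cr·L_e²/(π²E) = 5.352×10^5 × 3.885² / (π² × 1.20×10^11) = 6.821×10^-6 m⁴
I_req = 6.821×10^6 mm⁴
Rectangle, weak axis: I_min = h·b³/12 with h = 198 mm fixed  ⇒  b = (12I/h)^(1/3) = 74.5 mm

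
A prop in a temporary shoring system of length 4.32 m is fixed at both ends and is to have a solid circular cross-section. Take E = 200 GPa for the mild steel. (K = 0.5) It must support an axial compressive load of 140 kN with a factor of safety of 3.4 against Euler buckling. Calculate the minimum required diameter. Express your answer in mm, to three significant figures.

d ≈ 69.2 mm

Required P_cr = n·P = 3.4 × 140 = 476.0 kN
L_e = K·L = 0.5 × 4.32 = 2.160 m
Required I = P_cr·L_e²/(π²E) = 4.760×10^5 × 2.160² / (π² × 2.00×10^11) = 1.125×10^-6 m⁴
I_req = 1.125×10^6 mm⁴
Solid circle: I = πd⁴/64  ⇒  d = (64I/π)^(1/4) = (64×1.125×10^6/π)^(1/4) = 69.2 mm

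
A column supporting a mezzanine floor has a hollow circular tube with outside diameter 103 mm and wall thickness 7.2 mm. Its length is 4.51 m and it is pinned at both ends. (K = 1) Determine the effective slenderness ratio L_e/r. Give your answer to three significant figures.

Inner diameter d_i = 103 − 2×7.2 = 88.60 mm
I = π(d_o⁴ − d_i⁴)/64 = π(103⁴ − 88.60⁴)/64 = 2.500×10^6 mm⁴
A = 2.167×10^3 mm²;  r_min = √(I/A) = √(2.500×10^6/2.167×10^3) = 33.97 mm
L_e = K·L = 1 × 4.51 m = 4.510 m = 4510.0 mm
λ = L_e / r_min = 4510.0 / 33.97 = 133

λ ≈ 133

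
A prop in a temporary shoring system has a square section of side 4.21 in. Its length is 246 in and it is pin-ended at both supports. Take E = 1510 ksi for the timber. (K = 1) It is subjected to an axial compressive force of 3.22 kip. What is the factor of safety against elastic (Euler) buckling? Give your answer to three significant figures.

I = a⁴/12 = 4.21⁴/12 = 26.18 in⁴
Effective length L_e = K·L = 1 × 246 = 246.0 in
P_cr = π²EI / L_e² = π² × 1510×10³ × 26.18 / 246.0² = 6.447×10^3 lb
Factor of safety n = P_cr / P = 6.4469 / 3.22 = 2.00

n ≈ 2.00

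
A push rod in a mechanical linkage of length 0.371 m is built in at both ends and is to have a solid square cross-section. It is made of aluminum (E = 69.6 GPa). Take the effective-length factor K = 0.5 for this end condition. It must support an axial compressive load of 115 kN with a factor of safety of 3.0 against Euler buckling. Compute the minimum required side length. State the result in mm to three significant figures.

a ≈ 21.3 mm

Required P_cr = n·P = 3.0 × 115 = 345.0 kN
L_e = K·L = 0.5 × 0.371 = 0.1855 m
Required I = P_cr·L_e²/(π²E) = 3.450×10^5 × 0.1855² / (π² × 6.96×10^10) = 1.728×10^-8 m⁴
I_req = 1.728×10^4 mm⁴
Solid square: I = a⁴/12  ⇒  a = (12I)^(1/4) = (12×1.728×10^4)^(1/4) = 21.3 mm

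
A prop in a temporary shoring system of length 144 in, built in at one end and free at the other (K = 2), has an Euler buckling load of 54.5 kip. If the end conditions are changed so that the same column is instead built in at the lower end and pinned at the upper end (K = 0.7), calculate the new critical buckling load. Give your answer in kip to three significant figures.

P_cr ≈ 445 kip

P_cr ∝ 1/K², so P_cr,new = P_cr,old × (K_old/K_new)² = 54.5 × (2/0.7)²
= 54.5 × 8.163 = 445 kip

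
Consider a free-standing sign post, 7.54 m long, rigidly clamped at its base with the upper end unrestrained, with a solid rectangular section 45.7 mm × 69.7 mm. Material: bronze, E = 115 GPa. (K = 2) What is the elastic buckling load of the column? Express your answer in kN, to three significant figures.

Buckling occurs about the weak axis: I_min = h·b³/12 with b = 45.7 mm (the shorter side).
I_min = 69.7×45.7³/12 = 5.544×10^5 mm⁴
I = 5.544×10^5 mm⁴ = 5.544×10^-7 m⁴
Effective length L_e = K·L = 2 × 7.54 = 15.08 m
P_cr = π²EI / L_e² = π² × 115×10⁹ × 5.544×10^-7 / 15.08² = 2.767×10^3 N

P_cr ≈ 2.77 kN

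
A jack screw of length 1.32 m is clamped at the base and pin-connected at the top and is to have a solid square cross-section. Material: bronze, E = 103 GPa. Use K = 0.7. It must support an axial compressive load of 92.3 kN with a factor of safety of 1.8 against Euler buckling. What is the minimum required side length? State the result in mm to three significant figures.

Required P_cr = n·P = 1.8 × 92.3 = 166.1 kN
L_e = K·L = 0.7 × 1.32 = 0.9240 m
Required I = P_cr·L_e²/(π²E) = 1.661×10^5 × 0.9240² / (π² × 1.03×10^11) = 1.395×10^-7 m⁴
I_req = 1.395×10^5 mm⁴
Solid square: I = a⁴/12  ⇒  a = (12I)^(1/4) = (12×1.395×10^5)^(1/4) = 36.0 mm

a ≈ 36.0 mm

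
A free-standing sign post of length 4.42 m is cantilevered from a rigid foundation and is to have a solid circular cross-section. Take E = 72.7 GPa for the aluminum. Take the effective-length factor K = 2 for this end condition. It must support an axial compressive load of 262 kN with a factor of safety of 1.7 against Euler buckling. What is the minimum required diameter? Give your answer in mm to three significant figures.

Required P_cr = n·P = 1.7 × 262 = 445.4 kN
L_e = K·L = 2 × 4.42 = 8.840 m
Required I = P_cr·L_e²/(π²E) = 4.454×10^5 × 8.840² / (π² × 7.27×10^10) = 4.851×10^-5 m⁴
I_req = 4.851×10^7 mm⁴
Solid circle: I = πd⁴/64  ⇒  d = (64I/π)^(1/4) = (64×4.851×10^7/π)^(1/4) = 177 mm

d ≈ 177 mm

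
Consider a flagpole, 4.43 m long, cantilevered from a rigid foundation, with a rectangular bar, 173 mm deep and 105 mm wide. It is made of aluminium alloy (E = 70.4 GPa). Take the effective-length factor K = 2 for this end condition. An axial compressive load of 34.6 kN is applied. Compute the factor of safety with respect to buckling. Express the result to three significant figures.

Buckling occurs about the weak axis: I_min = h·b³/12 with b = 105 mm (the shorter side).
I_min = 173×105³/12 = 1.669×10^7 mm⁴
I = 1.669×10^7 mm⁴ = 1.669×10^-5 m⁴
Effective length L_e = K·L = 2 × 4.43 = 8.860 m
P_cr = π²EI / L_e² = π² × 70.4×10⁹ × 1.669×10^-5 / 8.860² = 1.477×10^5 N
Factor of safety n = P_cr / P = 147.72 / 34.6 = 4.27

n ≈ 4.27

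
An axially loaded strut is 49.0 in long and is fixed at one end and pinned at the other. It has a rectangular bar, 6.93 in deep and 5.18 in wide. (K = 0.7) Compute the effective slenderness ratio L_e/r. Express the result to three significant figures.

λ ≈ 22.9

For a rectangle r_min = b/√12 = 5.18/√12 = 1.495 in
L_e = K·L = 0.7 × 49.0 = 34.30 in
λ = L_e / r_min = 34.300 / 1.495 = 22.9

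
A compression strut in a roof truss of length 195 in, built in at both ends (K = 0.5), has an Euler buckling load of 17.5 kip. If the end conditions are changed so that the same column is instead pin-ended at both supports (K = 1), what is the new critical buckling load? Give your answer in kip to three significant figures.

P_cr ≈ 4.38 kip

P_cr ∝ 1/K², so P_cr,new = P_cr,old × (K_old/K_new)² = 17.5 × (0.5/1)²
= 17.5 × 0.2500 = 4.38 kip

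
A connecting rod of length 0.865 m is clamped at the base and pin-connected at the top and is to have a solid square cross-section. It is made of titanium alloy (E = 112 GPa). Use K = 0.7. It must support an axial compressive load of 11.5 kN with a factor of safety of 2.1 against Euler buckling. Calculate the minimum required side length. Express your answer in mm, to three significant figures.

a ≈ 17.6 mm

Required P_cr = n·P = 2.1 × 11.5 = 24.15 kN
L_e = K·L = 0.7 × 0.865 = 0.6055 m
Required I = P_cr·L_e²/(π²E) = 2.415×10^4 × 0.6055² / (π² × 1.12×10^11) = 8.010×10^-9 m⁴
I_req = 8.010×10^3 mm⁴
Solid square: I = a⁴/12  ⇒  a = (12I)^(1/4) = (12×8.010×10^3)^(1/4) = 17.6 mm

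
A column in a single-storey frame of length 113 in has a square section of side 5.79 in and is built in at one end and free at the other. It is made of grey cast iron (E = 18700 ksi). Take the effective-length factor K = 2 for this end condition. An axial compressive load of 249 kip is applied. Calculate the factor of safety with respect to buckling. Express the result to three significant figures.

n ≈ 1.36

I = a⁴/12 = 5.79⁴/12 = 93.66 in⁴
Effective length L_e = K·L = 2 × 113 = 226.0 in
P_cr = π²EI / L_e² = π² × 18700×10³ × 93.66 / 226.0² = 3.384×10^5 lb
Factor of safety n = P_cr / P = 338.42 / 249 = 1.36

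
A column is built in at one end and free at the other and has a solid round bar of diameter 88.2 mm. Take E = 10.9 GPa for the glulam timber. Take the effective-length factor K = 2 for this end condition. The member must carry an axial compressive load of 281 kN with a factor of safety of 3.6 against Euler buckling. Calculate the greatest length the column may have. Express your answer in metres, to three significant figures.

L_max ≈ 0.281 m

I = πd⁴/64 = π×88.2⁴/64 = 2.971×10^6 mm⁴
I = 2.971×10^-6 m⁴
Required critical load P_cr = n·P = 3.6 × 281 = 1012 kN = 1.012×10^6 N
From P_cr = π²EI/(K·L)²:  L = (1/K)·√(π²EI/P_cr) = (1/2)·√(π²×1.09×10^10×2.971×10^-6/1.012×10^6)
L = 0.281 m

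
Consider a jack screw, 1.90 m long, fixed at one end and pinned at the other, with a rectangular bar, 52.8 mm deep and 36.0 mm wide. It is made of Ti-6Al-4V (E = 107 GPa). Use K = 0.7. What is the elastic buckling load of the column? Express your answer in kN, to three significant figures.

Buckling occurs about the weak axis: I_min = h·b³/12 with b = 36.0 mm (the shorter side).
I_min = 52.8×36.0³/12 = 2.053×10^5 mm⁴
I = 2.053×10^5 mm⁴ = 2.053×10^-7 m⁴
Effective length L_e = K·L = 0.7 × 1.90 = 1.330 m
P_cr = π²EI / L_e² = π² × 107×10⁹ × 2.053×10^-7 / 1.330² = 1.226×10^5 N

P_cr ≈ 123 kN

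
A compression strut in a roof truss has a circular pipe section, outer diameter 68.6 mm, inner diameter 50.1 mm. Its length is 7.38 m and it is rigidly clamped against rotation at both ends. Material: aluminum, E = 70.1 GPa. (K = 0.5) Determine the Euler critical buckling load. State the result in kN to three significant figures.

P_cr ≈ 39.5 kN

d_o = 68.6 mm, d_i = 50.1 mm
I = π(d_o⁴ − d_i⁴)/64 = π(68.6⁴ − 50.10⁴)/64 = 7.778×10^5 mm⁴
I = 7.778×10^5 mm⁴ = 7.778×10^-7 m⁴
Effective length L_e = K·L = 0.5 × 7.38 = 3.690 m
P_cr = π²EI / L_e² = π² × 70.1×10⁹ × 7.778×10^-7 / 3.690² = 3.952×10^4 N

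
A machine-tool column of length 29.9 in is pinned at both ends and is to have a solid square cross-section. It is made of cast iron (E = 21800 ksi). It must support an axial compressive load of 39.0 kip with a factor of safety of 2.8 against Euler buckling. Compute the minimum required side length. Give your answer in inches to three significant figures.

a ≈ 1.53 in

Required P_cr = n·P = 2.8 × 39.0 = 109.2 kip
L_e = K·L = 1 × 29.9 = 29.90 in
Required I = P_cr·L_e²/(π²E) = 1.092×10^5 × 29.90² / (π² × 2.18×10^7) = 0.4537 in⁴
Solid square: I = a⁴/12  ⇒  a = (12I)^(1/4) = (12×0.4537)^(1/4) = 1.53 in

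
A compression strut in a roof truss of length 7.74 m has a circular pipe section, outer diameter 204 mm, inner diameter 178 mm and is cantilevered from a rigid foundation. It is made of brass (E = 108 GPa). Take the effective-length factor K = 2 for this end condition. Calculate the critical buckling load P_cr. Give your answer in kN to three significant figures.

d_o = 204 mm, d_i = 178 mm
I = π(d_o⁴ − d_i⁴)/64 = π(204⁴ − 178.0⁴)/64 = 3.574×10^7 mm⁴
I = 3.574×10^7 mm⁴ = 3.574×10^-5 m⁴
Effective length L_e = K·L = 2 × 7.74 = 15.48 m
P_cr = π²EI / L_e² = π² × 108×10⁹ × 3.574×10^-5 / 15.48² = 1.590×10^5 N

P_cr ≈ 159 kN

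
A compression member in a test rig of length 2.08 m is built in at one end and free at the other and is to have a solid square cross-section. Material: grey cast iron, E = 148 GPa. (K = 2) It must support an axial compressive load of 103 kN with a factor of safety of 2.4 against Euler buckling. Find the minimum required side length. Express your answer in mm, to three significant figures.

a ≈ 77.0 mm

Required P_cr = n·P = 2.4 × 103 = 247.2 kN
L_e = K·L = 2 × 2.08 = 4.160 m
Required I = P_cr·L_e²/(π²E) = 2.472×10^5 × 4.160² / (π² × 1.48×10^11) = 2.929×10^-6 m⁴
I_req = 2.929×10^6 mm⁴
Solid square: I = a⁴/12  ⇒  a = (12I)^(1/4) = (12×2.929×10^6)^(1/4) = 77.0 mm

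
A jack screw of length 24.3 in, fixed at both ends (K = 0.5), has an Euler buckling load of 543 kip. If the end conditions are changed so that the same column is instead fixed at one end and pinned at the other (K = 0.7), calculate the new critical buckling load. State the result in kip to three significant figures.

P_cr ∝ 1/K², so P_cr,new = P_cr,old × (K_old/K_new)² = 543 × (0.5/0.7)²
= 543 × 0.5102 = 277 kip

P_cr ≈ 277 kip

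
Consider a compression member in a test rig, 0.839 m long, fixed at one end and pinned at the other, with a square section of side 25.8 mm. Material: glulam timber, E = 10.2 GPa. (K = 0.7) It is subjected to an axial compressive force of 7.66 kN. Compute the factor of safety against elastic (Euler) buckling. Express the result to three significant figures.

n ≈ 1.41

I = a⁴/12 = 25.8⁴/12 = 3.692×10^4 mm⁴
I = 3.692×10^4 mm⁴ = 3.692×10^-8 m⁴
Effective length L_e = K·L = 0.7 × 0.839 = 0.5873 m
P_cr = π²EI / L_e² = π² × 10.2×10⁹ × 3.692×10^-8 / 0.5873² = 1.078×10^4 N
Factor of safety n = P_cr / P = 10.776 / 7.66 = 1.41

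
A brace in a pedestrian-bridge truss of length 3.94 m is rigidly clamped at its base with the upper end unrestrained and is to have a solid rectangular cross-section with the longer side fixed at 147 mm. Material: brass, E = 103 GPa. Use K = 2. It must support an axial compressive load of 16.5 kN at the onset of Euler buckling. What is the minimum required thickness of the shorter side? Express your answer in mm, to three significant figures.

L_e = K·L = 2 × 3.94 = 7.880 m
Required I = P_cr·L_e²/(π²E) = 1.650×10^4 × 7.880² / (π² × 1.03×10^11) = 1.008×10^-6 m⁴
I_req = 1.008×10^6 mm⁴
Rectangle, weak axis: I_min = h·b³/12 with h = 147 mm fixed  ⇒  b = (12I/h)^(1/3) = 43.5 mm

b ≈ 43.5 mm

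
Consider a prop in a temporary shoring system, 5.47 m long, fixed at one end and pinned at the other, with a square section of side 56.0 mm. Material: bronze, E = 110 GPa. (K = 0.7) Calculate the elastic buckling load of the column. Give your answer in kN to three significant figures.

I = a⁴/12 = 56.0⁴/12 = 8.195×10^5 mm⁴
I = 8.195×10^5 mm⁴ = 8.195×10^-7 m⁴
Effective length L_e = K·L = 0.7 × 5.47 = 3.829 m
P_cr = π²EI / L_e² = π² × 110×10⁹ × 8.195×10^-7 / 3.829² = 6.069×10^4 N

P_cr ≈ 60.7 kN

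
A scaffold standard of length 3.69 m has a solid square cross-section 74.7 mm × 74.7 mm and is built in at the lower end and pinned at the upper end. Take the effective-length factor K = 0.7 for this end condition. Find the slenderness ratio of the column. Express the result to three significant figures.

λ ≈ 120

For a square r = a/√12 = 74.7/√12 = 21.56 mm
L_e = K·L = 0.7 × 3.69 m = 2.583 m = 2583.0 mm
λ = L_e / r_min = 2583.0 / 21.56 = 120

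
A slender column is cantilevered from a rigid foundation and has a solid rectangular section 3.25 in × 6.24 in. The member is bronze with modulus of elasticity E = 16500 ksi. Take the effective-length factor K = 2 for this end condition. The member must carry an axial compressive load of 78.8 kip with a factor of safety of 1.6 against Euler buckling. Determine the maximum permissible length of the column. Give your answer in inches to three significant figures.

L_max ≈ 75.9 in

Buckling occurs about the weak axis: I_min = h·b³/12 with b = 3.25 in (the shorter side).
I_min = 6.24×3.25³/12 = 17.85 in⁴
Required critical load P_cr = n·P = 1.6 × 78.8 = 126.1 kip = 1.261×10^5 lb
From P_cr = π²EI/(K·L)²:  L = (1/K)·√(π²EI/P_cr) = (1/2)·√(π²×1.65×10^7×17.85/1.261×10^5)
L = 75.9 in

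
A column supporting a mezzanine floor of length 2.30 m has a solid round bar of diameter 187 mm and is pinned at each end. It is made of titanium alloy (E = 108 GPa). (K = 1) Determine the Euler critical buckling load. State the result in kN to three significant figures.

I = πd⁴/64 = π×187⁴/64 = 6.003×10^7 mm⁴
I = 6.003×10^7 mm⁴ = 6.003×10^-5 m⁴
Effective length L_e = K·L = 1 × 2.30 = 2.300 m
P_cr = π²EI / L_e² = π² × 108×10⁹ × 6.003×10^-5 / 2.300² = 1.209×10^7 N

P_cr ≈ 12100 kN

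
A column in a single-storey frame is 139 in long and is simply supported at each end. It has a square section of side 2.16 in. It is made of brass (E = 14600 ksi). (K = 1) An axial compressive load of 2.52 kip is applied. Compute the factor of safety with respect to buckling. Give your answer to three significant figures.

I = a⁴/12 = 2.16⁴/12 = 1.814 in⁴
Effective length L_e = K·L = 1 × 139 = 139.0 in
P_cr = π²EI / L_e² = π² × 14600×10³ × 1.814 / 139.0² = 1.353×10^4 lb
Factor of safety n = P_cr / P = 13.529 / 2.52 = 5.37

n ≈ 5.37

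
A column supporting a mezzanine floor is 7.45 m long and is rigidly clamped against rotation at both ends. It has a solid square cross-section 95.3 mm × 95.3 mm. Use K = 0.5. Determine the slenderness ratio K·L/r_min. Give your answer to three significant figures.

λ ≈ 135

For a square r = a/√12 = 95.3/√12 = 27.51 mm
L_e = K·L = 0.5 × 7.45 m = 3.725 m = 3725.0 mm
λ = L_e / r_min = 3725.0 / 27.51 = 135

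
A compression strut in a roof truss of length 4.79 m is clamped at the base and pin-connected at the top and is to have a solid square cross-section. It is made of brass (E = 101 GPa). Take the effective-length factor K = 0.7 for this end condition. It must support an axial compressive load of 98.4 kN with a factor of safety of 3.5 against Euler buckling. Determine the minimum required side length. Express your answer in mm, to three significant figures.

a ≈ 82.6 mm

Required P_cr = n·P = 3.5 × 98.4 = 344.4 kN
L_e = K·L = 0.7 × 4.79 = 3.353 m
Required I = P_cr·L_e²/(π²E) = 3.444×10^5 × 3.353² / (π² × 1.01×10^11) = 3.884×10^-6 m⁴
I_req = 3.884×10^6 mm⁴
Solid square: I = a⁴/12  ⇒  a = (12I)^(1/4) = (12×3.884×10^6)^(1/4) = 82.6 mm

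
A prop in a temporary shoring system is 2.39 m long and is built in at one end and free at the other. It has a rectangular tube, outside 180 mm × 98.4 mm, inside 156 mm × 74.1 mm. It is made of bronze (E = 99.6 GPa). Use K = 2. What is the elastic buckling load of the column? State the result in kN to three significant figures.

P_cr ≈ 387 kN

Weak-axis I_min = (h_o·b_o³ − h_i·b_i³)/12 with b_o = 98.4, b_i = 74.10 mm (shorter outer/inner sides).
I_min = (180×98.4³ − 156.0×74.10³)/12 = 9.002×10^6 mm⁴
I = 9.002×10^6 mm⁴ = 9.002×10^-6 m⁴
Effective length L_e = K·L = 2 × 2.39 = 4.780 m
P_cr = π²EI / L_e² = π² × 99.6×10⁹ × 9.002×10^-6 / 4.780² = 3.873×10^5 N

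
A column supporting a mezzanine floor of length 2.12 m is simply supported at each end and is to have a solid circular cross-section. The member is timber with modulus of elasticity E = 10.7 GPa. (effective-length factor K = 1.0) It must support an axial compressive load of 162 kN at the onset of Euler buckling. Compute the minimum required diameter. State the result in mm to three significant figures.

d ≈ 109 mm

L_e = K·L = 1 × 2.12 = 2.120 m
Required I = P_cr·L_e²/(π²E) = 1.620×10^5 × 2.120² / (π² × 1.07×10^10) = 6.895×10^-6 m⁴
I_req = 6.895×10^6 mm⁴
Solid circle: I = πd⁴/64  ⇒  d = (64I/π)^(1/4) = (64×6.895×10^6/π)^(1/4) = 109 mm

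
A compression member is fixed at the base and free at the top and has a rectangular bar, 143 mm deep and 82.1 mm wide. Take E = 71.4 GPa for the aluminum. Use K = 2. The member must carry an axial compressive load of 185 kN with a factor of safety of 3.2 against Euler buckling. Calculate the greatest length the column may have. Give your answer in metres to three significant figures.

L_max ≈ 1.40 m

Buckling occurs about the weak axis: I_min = h·b³/12 with b = 82.1 mm (the shorter side).
I_min = 143×82.1³/12 = 6.595×10^6 mm⁴
I = 6.595×10^-6 m⁴
Required critical load P_cr = n·P = 3.2 × 185 = 592.0 kN = 5.920×10^5 N
From P_cr = π²EI/(K·L)²:  L = (1/K)·√(π²EI/P_cr) = (1/2)·√(π²×7.14×10^10×6.595×10^-6/5.920×10^5)
L = 1.40 m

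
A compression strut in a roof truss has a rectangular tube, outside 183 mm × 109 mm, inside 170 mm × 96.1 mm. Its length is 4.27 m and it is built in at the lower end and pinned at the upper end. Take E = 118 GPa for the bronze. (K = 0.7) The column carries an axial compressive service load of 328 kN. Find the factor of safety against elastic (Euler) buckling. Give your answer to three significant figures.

n ≈ 2.85

Weak-axis I_min = (h_o·b_o³ − h_i·b_i³)/12 with b_o = 109, b_i = 96.10 mm (shorter outer/inner sides).
I_min = (183×109³ − 170.0×96.10³)/12 = 7.176×10^6 mm⁴
I = 7.176×10^6 mm⁴ = 7.176×10^-6 m⁴
Effective length L_e = K·L = 0.7 × 4.27 = 2.989 m
P_cr = π²EI / L_e² = π² × 118×10⁹ × 7.176×10^-6 / 2.989² = 9.355×10^5 N
Factor of safety n = P_cr / P = 935.46 / 328 = 2.85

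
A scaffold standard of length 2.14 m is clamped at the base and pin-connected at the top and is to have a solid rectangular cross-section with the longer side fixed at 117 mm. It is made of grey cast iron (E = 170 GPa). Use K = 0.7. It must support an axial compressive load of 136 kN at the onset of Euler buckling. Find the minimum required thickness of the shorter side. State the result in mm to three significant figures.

L_e = K·L = 0.7 × 2.14 = 1.498 m
Required I = P_cr·L_e²/(π²E) = 1.360×10^5 × 1.498² / (π² × 1.70×10^11) = 1.819×10^-7 m⁴
I_req = 1.819×10^5 mm⁴
Rectangle, weak axis: I_min = h·b³/12 with h = 117 mm fixed  ⇒  b = (12I/h)^(1/3) = 26.5 mm

b ≈ 26.5 mm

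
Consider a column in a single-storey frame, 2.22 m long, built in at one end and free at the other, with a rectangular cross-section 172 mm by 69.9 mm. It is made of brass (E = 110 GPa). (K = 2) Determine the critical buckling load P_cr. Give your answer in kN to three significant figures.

Buckling occurs about the weak axis: I_min = h·b³/12 with b = 69.9 mm (the shorter side).
I_min = 172×69.9³/12 = 4.895×10^6 mm⁴
I = 4.895×10^6 mm⁴ = 4.895×10^-6 m⁴
Effective length L_e = K·L = 2 × 2.22 = 4.440 m
P_cr = π²EI / L_e² = π² × 110×10⁹ × 4.895×10^-6 / 4.440² = 2.696×10^5 N

P_cr ≈ 270 kN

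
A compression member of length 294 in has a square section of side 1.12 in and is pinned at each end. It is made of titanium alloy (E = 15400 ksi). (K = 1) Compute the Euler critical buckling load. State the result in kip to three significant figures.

P_cr ≈ 0.231 kip

I = a⁴/12 = 1.12⁴/12 = 0.1311 in⁴
Effective length L_e = K·L = 1 × 294 = 294.0 in
P_cr = π²EI / L_e² = π² × 15400×10³ × 0.1311 / 294.0² = 230.6 lb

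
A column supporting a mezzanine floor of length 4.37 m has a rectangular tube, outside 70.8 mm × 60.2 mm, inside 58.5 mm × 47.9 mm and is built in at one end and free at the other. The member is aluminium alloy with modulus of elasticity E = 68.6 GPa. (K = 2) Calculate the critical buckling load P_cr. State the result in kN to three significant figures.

P_cr ≈ 6.66 kN

Weak-axis I_min = (h_o·b_o³ − h_i·b_i³)/12 with b_o = 60.2, b_i = 47.90 mm (shorter outer/inner sides).
I_min = (70.8×60.2³ − 58.50×47.90³)/12 = 7.514×10^5 mm⁴
I = 7.514×10^5 mm⁴ = 7.514×10^-7 m⁴
Effective length L_e = K·L = 2 × 4.37 = 8.740 m
P_cr = π²EI / L_e² = π² × 68.6×10⁹ × 7.514×10^-7 / 8.740² = 6.660×10^3 N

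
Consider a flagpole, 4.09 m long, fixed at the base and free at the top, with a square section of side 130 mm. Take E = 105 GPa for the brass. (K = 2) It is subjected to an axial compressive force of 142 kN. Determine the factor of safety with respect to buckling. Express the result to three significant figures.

I = a⁴/12 = 130⁴/12 = 2.380×10^7 mm⁴
I = 2.380×10^7 mm⁴ = 2.380×10^-5 m⁴
Effective length L_e = K·L = 2 × 4.09 = 8.180 m
P_cr = π²EI / L_e² = π² × 105×10⁹ × 2.380×10^-5 / 8.180² = 3.686×10^5 N
Factor of safety n = P_cr / P = 368.62 / 142 = 2.60

n ≈ 2.60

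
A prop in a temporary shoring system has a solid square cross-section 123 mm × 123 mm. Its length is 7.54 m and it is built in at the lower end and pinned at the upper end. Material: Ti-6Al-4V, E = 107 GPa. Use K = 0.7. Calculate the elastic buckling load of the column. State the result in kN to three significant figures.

P_cr ≈ 723 kN

I = a⁴/12 = 123⁴/12 = 1.907×10^7 mm⁴
I = 1.907×10^7 mm⁴ = 1.907×10^-5 m⁴
Effective length L_e = K·L = 0.7 × 7.54 = 5.278 m
P_cr = π²EI / L_e² = π² × 107×10⁹ × 1.907×10^-5 / 5.278² = 7.231×10^5 N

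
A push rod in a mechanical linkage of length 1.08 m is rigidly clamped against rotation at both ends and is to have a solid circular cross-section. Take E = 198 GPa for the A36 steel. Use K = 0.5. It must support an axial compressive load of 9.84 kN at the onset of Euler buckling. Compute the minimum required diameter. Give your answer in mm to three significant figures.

L_e = K·L = 0.5 × 1.08 = 0.5400 m
Required I = P_cr·L_e²/(π²E) = 9.840×10^3 × 0.5400² / (π² × 1.98×10^11) = 1.468×10^-9 m⁴
I_req = 1.468×10^3 mm⁴
Solid circle: I = πd⁴/64  ⇒  d = (64I/π)^(1/4) = (64×1.468×10^3/π)^(1/4) = 13.2 mm

d ≈ 13.2 mm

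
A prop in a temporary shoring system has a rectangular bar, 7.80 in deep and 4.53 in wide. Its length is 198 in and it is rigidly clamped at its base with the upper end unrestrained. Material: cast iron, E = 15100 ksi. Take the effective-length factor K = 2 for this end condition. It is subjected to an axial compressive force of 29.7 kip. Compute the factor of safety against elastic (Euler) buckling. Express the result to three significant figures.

n ≈ 1.93

Buckling occurs about the weak axis: I_min = h·b³/12 with b = 4.53 in (the shorter side).
I_min = 7.80×4.53³/12 = 60.42 in⁴
Effective length L_e = K·L = 2 × 198 = 396.0 in
P_cr = π²EI / L_e² = π² × 15100×10³ × 60.42 / 396.0² = 5.742×10^4 lb
Factor of safety n = P_cr / P = 57.424 / 29.7 = 1.93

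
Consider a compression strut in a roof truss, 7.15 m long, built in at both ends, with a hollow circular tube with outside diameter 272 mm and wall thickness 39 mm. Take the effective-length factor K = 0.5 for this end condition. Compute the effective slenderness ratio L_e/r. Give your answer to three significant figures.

Inner diameter d_i = 272 − 2×39 = 194.0 mm
I = π(d_o⁴ − d_i⁴)/64 = π(272⁴ − 194.0⁴)/64 = 1.992×10^8 mm⁴
A = 2.855×10^4 mm²;  r_min = √(I/A) = √(1.992×10^8/2.855×10^4) = 83.52 mm
L_e = K·L = 0.5 × 7.15 m = 3.575 m = 3575.0 mm
λ = L_e / r_min = 3575.0 / 83.52 = 42.8

λ ≈ 42.8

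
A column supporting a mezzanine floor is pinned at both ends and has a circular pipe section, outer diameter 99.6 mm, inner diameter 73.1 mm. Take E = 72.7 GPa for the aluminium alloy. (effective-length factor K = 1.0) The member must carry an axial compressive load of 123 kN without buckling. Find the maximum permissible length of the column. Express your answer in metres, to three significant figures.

d_o = 99.6 mm, d_i = 73.1 mm
I = π(d_o⁴ − d_i⁴)/64 = π(99.6⁴ − 73.10⁴)/64 = 3.429×10^6 mm⁴
I = 3.429×10^-6 m⁴
At the buckling limit P_cr = P = 1.230×10^5 N
From P_cr = π²EI/(K·L)²:  L = (1/K)·√(π²EI/P_cr) = (1/1)·√(π²×7.27×10^10×3.429×10^-6/1.230×10^5)
L = 4.47 m

L_max ≈ 4.47 m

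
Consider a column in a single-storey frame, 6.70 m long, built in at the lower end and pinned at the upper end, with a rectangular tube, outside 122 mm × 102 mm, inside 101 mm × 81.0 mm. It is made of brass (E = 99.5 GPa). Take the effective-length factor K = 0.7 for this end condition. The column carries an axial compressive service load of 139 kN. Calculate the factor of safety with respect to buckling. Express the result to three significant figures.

n ≈ 2.03

Weak-axis I_min = (h_o·b_o³ − h_i·b_i³)/12 with b_o = 102, b_i = 81.00 mm (shorter outer/inner sides).
I_min = (122×102³ − 101.0×81.00³)/12 = 6.316×10^6 mm⁴
I = 6.316×10^6 mm⁴ = 6.316×10^-6 m⁴
Effective length L_e = K·L = 0.7 × 6.70 = 4.690 m
P_cr = π²EI / L_e² = π² × 99.5×10⁹ × 6.316×10^-6 / 4.690² = 2.820×10^5 N
Factor of safety n = P_cr / P = 281.98 / 139 = 2.03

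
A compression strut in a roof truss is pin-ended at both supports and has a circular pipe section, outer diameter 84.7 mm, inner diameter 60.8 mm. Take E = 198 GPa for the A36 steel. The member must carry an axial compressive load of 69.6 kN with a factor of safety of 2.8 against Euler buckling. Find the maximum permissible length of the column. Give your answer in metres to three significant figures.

L_max ≈ 4.31 m

d_o = 84.7 mm, d_i = 60.8 mm
I = π(d_o⁴ − d_i⁴)/64 = π(84.7⁴ − 60.80⁴)/64 = 1.856×10^6 mm⁴
I = 1.856×10^-6 m⁴
Required critical load P_cr = n·P = 2.8 × 69.6 = 194.9 kN = 1.949×10^5 N
From P_cr = π²EI/(K·L)²:  L = (1/K)·√(π²EI/P_cr) = (1/1)·√(π²×1.98×10^11×1.856×10^-6/1.949×10^5)
L = 4.31 m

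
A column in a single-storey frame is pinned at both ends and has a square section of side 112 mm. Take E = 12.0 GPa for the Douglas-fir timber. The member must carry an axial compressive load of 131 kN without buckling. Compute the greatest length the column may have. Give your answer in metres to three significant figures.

I = a⁴/12 = 112⁴/12 = 1.311×10^7 mm⁴
I = 1.311×10^-5 m⁴
At the buckling limit P_cr = P = 1.310×10^5 N
From P_cr = π²EI/(K·L)²:  L = (1/K)·√(π²EI/P_cr) = (1/1)·√(π²×1.20×10^10×1.311×10^-5/1.310×10^5)
L = 3.44 m

L_max ≈ 3.44 m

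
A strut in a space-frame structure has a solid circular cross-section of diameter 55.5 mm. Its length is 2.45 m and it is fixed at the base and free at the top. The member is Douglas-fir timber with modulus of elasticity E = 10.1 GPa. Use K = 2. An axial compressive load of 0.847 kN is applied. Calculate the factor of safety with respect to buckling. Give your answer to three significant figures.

I = πd⁴/64 = π×55.5⁴/64 = 4.657×10^5 mm⁴
I = 4.657×10^5 mm⁴ = 4.657×10^-7 m⁴
Effective length L_e = K·L = 2 × 2.45 = 4.900 m
P_cr = π²EI / L_e² = π² × 10.1×10⁹ × 4.657×10^-7 / 4.900² = 1.934×10^3 N
Factor of safety n = P_cr / P = 1.9336 / 0.847 = 2.28

n ≈ 2.28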